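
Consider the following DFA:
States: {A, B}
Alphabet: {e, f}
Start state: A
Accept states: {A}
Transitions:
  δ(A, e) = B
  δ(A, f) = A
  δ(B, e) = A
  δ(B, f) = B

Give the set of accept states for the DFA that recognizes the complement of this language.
Complement accept states = All states \ Original accept states
= {A, B} \ {A}
{B}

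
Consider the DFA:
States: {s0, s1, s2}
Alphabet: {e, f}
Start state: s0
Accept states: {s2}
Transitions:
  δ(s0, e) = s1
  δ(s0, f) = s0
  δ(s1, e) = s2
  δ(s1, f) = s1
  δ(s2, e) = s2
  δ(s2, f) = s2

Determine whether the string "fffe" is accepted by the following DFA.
Processing string "fffe":
  s0 --f--> s0
  s0 --f--> s0
  s0 --f--> s0
  s0 --e--> s1
Final state: s1
Accept states: {s2}
No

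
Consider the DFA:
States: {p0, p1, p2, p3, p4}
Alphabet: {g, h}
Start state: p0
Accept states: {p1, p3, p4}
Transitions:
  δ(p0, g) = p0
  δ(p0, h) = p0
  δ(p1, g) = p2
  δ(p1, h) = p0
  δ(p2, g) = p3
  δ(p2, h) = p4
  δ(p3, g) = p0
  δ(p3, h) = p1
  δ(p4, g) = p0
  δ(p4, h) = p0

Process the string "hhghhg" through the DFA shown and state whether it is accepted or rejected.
Processing string "hhghhg":
  p0 --h--> p0
  p0 --h--> p0
  p0 --g--> p0
  p0 --h--> p0
  p0 --h--> p0
  p0 --g--> p0
Final state: p0
Accept states: {p1, p3, p4}
No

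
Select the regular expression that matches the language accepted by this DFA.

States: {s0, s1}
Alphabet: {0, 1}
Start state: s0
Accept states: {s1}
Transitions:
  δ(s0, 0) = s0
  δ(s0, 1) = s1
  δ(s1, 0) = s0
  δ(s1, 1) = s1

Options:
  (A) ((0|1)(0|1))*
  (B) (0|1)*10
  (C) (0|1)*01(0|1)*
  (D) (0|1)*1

Check each option against the DFA on short strings; one disagreement eliminates an option:
  (A) ((0|1)(0|1))*: on ε the DFA stays in s0 and rejects (s0 ∉ Accept), but the regex matches it → eliminate
  (B) (0|1)*10: on '1' the DFA goes s0 → s1 and accepts (s1 ∈ Accept), but the regex does not match it → eliminate
  (C) (0|1)*01(0|1)*: on '1' the DFA goes s0 → s1 and accepts (s1 ∈ Accept), but the regex does not match it → eliminate
  (D) (0|1)*1: agrees with the DFA on every string of length ≤ 6
Only (D) is consistent with the DFA.
(D) (0|1)*1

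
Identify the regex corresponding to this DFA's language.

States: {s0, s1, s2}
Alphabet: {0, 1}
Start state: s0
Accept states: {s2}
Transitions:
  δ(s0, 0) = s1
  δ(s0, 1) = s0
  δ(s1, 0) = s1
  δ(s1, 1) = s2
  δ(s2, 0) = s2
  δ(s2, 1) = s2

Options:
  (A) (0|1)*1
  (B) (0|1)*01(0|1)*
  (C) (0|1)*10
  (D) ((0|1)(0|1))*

Check each option against the DFA on short strings; one disagreement eliminates an option:
  (A) (0|1)*1: on '1' the DFA goes s0 → s0 and rejects (s0 ∉ Accept), but the regex matches it → eliminate
  (B) (0|1)*01(0|1)*: agrees with the DFA on every string of length ≤ 6
  (C) (0|1)*10: on '01' the DFA goes s0 → s1 → s2 and accepts (s2 ∈ Accept), but the regex does not match it → eliminate
  (D) ((0|1)(0|1))*: on ε the DFA stays in s0 and rejects (s0 ∉ Accept), but the regex matches it → eliminate
Only (B) is consistent with the DFA.
(B) (0|1)*01(0|1)*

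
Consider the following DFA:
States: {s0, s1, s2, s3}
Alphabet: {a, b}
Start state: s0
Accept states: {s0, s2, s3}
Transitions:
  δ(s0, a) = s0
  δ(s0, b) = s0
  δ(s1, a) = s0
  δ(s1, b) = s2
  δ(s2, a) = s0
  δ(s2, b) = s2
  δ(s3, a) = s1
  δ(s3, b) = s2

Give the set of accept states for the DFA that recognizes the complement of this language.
Complement accept states = All states \ Original accept states
= {s0, s1, s2, s3} \ {s0, s2, s3}
{s1}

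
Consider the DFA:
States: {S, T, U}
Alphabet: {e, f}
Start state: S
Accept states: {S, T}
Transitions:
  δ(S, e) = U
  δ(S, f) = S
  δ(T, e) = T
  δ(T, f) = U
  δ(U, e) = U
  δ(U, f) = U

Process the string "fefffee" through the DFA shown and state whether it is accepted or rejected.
Processing string "fefffee":
  S --f--> S
  S --e--> U
  U --f--> U
  U --f--> U
  U --f--> U
  U --e--> U
  U --e--> U
Final state: U
Accept states: {S, T}
No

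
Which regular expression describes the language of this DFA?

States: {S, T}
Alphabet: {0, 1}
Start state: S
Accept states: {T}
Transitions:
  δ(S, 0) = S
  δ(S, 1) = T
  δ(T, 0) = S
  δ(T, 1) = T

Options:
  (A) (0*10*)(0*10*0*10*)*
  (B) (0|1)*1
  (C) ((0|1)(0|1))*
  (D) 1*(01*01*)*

Check each option against the DFA on short strings; one disagreement eliminates an option:
  (A) (0*10*)(0*10*0*10*)*: on '10' the DFA goes S → T → S and rejects (S ∉ Accept), but the regex matches it → eliminate
  (B) (0|1)*1: agrees with the DFA on every string of length ≤ 6
  (C) ((0|1)(0|1))*: on ε the DFA stays in S and rejects (S ∉ Accept), but the regex matches it → eliminate
  (D) 1*(01*01*)*: on ε the DFA stays in S and rejects (S ∉ Accept), but the regex matches it → eliminate
Only (B) is consistent with the DFA.
(B) (0|1)*1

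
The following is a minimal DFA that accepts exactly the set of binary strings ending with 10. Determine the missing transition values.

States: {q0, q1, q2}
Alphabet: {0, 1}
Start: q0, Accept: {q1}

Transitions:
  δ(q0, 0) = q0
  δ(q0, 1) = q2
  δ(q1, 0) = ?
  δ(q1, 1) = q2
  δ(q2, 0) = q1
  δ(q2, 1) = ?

From the language and accept set, identify what each state tracks — q0: no suffix match; q1: suffix is 10; q2: one trailing 1.
Each missing δ(q, a) is the state matching the new tracked value after reading a.
δ(q1, 0) = q0; δ(q2, 1) = q2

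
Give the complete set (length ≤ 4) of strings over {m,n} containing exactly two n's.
nn, mnn, nmn, nnm, mmnn, mnmn, mnnm, nmmn, nmnm, nnmm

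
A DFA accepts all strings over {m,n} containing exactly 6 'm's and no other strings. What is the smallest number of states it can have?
By Myhill–Nerode, count the distinguishable equivalence classes: 8 classes — having seen 0, 1, …, 6, or >6 copies of 'm'; the count-6 class is the only accepting one and >6 is dead.
8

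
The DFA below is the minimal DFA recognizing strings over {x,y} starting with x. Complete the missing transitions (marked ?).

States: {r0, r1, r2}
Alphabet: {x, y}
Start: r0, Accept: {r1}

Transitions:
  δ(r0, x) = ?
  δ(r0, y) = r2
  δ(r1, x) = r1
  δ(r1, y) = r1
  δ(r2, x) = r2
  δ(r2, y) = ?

From the language and accept set, identify what each state tracks — r0: no input read; r1: started with x; r2: started with y (dead).
Each missing δ(q, a) is the state matching the new tracked value after reading a.
δ(r0, x) = r1; δ(r2, y) = r2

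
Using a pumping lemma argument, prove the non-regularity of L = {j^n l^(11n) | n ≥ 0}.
Assume L is regular with pumping length p. Idea: pumping the j-block breaks the 1:11 ratio.
Choose s = j^p l^(11p) (length 12p ≥ p). By the pumping lemma, s = xyz with |xy| ≤ p, |y| > 0, so y = j^k with k ≥ 1. Then xy²z = j^(p+k) l^(11p). For this to be in L we would need 11p = 11(p+k), i.e. 11k = 0, contradicting k ≥ 1. So xy²z ∉ L.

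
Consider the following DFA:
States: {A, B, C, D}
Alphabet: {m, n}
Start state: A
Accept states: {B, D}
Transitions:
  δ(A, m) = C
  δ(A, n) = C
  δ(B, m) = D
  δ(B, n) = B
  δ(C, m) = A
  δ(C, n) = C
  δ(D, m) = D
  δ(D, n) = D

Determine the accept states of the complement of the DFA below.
Complement accept states = All states \ Original accept states
= {A, B, C, D} \ {B, D}
{A, C}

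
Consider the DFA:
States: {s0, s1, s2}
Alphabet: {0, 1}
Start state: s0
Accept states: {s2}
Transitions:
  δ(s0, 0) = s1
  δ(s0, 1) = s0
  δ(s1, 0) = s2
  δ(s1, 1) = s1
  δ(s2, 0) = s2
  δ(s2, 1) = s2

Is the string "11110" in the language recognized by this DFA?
Processing string "11110":
  s0 --1--> s0
  s0 --1--> s0
  s0 --1--> s0
  s0 --1--> s0
  s0 --0--> s1
Final state: s1
Accept states: {s2}
No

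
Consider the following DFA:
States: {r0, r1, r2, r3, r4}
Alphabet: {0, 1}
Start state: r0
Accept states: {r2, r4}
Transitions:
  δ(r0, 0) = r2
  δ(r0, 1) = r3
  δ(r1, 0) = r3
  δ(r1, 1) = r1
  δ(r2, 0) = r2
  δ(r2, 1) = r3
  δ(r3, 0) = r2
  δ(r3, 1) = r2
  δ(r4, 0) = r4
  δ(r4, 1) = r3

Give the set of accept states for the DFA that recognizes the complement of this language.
Complement accept states = All states \ Original accept states
= {r0, r1, r2, r3, r4} \ {r2, r4}
{r0, r1, r3}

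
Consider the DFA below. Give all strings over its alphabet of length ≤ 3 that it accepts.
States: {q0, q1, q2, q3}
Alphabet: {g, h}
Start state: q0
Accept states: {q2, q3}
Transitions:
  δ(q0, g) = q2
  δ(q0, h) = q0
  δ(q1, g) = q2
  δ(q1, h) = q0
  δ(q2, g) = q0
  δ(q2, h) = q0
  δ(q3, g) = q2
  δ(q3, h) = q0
g, hg, ggg, ghg, hhg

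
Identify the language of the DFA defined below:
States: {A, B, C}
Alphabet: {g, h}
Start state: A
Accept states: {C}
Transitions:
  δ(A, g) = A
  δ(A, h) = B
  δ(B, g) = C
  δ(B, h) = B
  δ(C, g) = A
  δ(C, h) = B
Testing a few strings:
  'ghgh' → reject
  'g' → reject
  'gh' → reject
  'h' → reject
State roles: A=no suffix match; B=one trailing h; C=suffix is hg
All strings over {g,h} ending with hg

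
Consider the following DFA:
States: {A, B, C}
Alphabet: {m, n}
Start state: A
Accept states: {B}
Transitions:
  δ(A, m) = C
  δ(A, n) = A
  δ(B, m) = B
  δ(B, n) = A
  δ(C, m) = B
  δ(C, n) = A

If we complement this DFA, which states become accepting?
Complement accept states = All states \ Original accept states
= {A, B, C} \ {B}
{A, C}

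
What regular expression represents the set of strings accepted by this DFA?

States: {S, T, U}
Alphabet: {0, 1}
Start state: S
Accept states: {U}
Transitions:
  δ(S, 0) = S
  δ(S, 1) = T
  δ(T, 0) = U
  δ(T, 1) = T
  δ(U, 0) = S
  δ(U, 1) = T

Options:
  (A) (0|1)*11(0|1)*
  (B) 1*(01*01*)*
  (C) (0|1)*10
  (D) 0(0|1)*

Check each option against the DFA on short strings; one disagreement eliminates an option:
  (A) (0|1)*11(0|1)*: on '10' the DFA goes S → T → U and accepts (U ∈ Accept), but the regex does not match it → eliminate
  (B) 1*(01*01*)*: on ε the DFA stays in S and rejects (S ∉ Accept), but the regex matches it → eliminate
  (C) (0|1)*10: agrees with the DFA on every string of length ≤ 6
  (D) 0(0|1)*: on '0' the DFA goes S → S and rejects (S ∉ Accept), but the regex matches it → eliminate
Only (C) is consistent with the DFA.
(C) (0|1)*10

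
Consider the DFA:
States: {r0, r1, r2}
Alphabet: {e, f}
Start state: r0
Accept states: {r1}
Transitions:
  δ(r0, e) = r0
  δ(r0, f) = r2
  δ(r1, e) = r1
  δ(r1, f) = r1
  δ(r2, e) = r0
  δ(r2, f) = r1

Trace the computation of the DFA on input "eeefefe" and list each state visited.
read 'e': r0 → r0
  read 'e': r0 → r0
  read 'e': r0 → r0
  read 'f': r0 → r2
  read 'e': r2 → r0
  read 'f': r0 → r2
  read 'e': r2 → r0
r0 -> r0 -> r0 -> r0 -> r2 -> r0 -> r2 -> r0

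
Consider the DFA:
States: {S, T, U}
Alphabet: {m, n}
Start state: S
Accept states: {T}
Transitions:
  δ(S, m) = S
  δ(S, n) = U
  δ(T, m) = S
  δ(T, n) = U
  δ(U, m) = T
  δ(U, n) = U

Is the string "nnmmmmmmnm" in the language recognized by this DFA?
Processing string "nnmmmmmmnm":
  S --n--> U
  U --n--> U
  U --m--> T
  T --m--> S
  S --m--> S
  S --m--> S
  S --m--> S
  S --m--> S
  S --n--> U
  U --m--> T
Final state: T
Accept states: {T}
Yes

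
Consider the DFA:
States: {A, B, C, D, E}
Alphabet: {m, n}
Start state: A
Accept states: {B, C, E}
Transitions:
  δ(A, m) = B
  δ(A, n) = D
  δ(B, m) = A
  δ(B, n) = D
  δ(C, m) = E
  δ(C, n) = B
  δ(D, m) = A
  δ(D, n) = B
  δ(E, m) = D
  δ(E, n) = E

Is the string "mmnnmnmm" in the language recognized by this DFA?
Processing string "mmnnmnmm":
  A --m--> B
  B --m--> A
  A --n--> D
  D --n--> B
  B --m--> A
  A --n--> D
  D --m--> A
  A --m--> B
Final state: B
Accept states: {B, C, E}
Yes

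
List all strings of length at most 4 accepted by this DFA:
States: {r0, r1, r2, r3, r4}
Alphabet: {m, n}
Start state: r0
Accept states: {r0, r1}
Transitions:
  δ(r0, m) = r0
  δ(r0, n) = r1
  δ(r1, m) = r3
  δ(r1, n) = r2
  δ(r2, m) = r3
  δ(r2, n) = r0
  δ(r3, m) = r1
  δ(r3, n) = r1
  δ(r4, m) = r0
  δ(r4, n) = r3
ε, m, n, mm, mn, mmm, mmn, nmm, nmn, nnn, mmmm, mmmn, mnmm, mnmn, mnnn, nnmm, nnmn, nnnm, nnnn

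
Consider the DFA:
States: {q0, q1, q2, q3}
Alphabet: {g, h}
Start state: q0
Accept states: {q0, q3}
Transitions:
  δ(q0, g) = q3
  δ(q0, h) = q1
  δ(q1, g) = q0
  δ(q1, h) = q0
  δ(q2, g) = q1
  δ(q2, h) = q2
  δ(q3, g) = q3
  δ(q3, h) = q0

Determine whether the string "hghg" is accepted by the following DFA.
Processing string "hghg":
  q0 --h--> q1
  q1 --g--> q0
  q0 --h--> q1
  q1 --g--> q0
Final state: q0
Accept states: {q0, q3}
Yes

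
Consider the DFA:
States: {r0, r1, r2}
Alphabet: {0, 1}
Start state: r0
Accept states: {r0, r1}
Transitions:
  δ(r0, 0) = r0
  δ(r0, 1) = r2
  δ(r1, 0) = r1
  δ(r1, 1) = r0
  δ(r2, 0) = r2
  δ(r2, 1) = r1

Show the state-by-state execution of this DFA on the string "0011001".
read '0': r0 → r0
  read '0': r0 → r0
  read '1': r0 → r2
  read '1': r2 → r1
  read '0': r1 → r1
  read '0': r1 → r1
  read '1': r1 → r0
r0 -> r0 -> r0 -> r2 -> r1 -> r1 -> r1 -> r0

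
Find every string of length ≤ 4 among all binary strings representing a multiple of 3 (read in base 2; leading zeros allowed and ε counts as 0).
ε, 0, 00, 11, 000, 011, 110, 0000, 0011, 0110, 1001, 1100, 1111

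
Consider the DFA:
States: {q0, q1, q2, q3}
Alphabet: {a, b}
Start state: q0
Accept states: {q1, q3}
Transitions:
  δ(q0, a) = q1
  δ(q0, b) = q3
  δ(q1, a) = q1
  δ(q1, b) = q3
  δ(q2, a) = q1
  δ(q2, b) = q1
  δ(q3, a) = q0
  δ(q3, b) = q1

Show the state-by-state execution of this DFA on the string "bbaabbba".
read 'b': q0 → q3
  read 'b': q3 → q1
  read 'a': q1 → q1
  read 'a': q1 → q1
  read 'b': q1 → q3
  read 'b': q3 → q1
  read 'b': q1 → q3
  read 'a': q3 → q0
q0 -> q3 -> q1 -> q1 -> q1 -> q3 -> q1 -> q3 -> q0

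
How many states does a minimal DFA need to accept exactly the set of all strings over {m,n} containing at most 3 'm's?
By Myhill–Nerode, count the distinguishable equivalence classes: 5 classes — having seen 0, 1, …, 3, or >3 copies of 'm'; counts 0 through 3 are accepting and >3 is dead.
5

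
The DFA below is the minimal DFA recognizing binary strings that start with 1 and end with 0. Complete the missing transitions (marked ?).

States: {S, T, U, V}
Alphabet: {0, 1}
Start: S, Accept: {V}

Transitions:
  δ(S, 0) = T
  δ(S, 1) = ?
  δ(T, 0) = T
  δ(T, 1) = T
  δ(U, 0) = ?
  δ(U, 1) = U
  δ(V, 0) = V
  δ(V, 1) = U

From the language and accept set, identify what each state tracks — S: no input read; T: started with 0 (dead); U: started with 1, last symbol 1; V: started with 1, last symbol 0.
Each missing δ(q, a) is the state matching the new tracked value after reading a.
δ(S, 1) = U; δ(U, 0) = V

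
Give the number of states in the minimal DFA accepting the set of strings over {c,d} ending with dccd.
By Myhill–Nerode, count the distinguishable equivalence classes: 5 classes — one per longest suffix of the input that is a prefix of 'dccd' (lengths 0 through 4); only the length-4 class is accepting.
5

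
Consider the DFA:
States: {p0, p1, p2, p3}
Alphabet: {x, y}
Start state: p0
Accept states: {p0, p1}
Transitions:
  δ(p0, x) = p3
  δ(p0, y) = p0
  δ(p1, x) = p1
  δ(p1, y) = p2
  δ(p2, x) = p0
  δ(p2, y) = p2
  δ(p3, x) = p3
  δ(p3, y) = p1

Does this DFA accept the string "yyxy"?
Processing string "yyxy":
  p0 --y--> p0
  p0 --y--> p0
  p0 --x--> p3
  p3 --y--> p1
Final state: p1
Accept states: {p0, p1}
Yes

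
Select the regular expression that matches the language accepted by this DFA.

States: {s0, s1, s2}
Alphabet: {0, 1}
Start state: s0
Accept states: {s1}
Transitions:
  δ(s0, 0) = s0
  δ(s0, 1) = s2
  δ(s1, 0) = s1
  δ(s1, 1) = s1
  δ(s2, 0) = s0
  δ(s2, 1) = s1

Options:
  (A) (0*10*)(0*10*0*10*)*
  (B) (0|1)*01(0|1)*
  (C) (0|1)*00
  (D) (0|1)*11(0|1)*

Check each option against the DFA on short strings; one disagreement eliminates an option:
  (A) (0*10*)(0*10*0*10*)*: on '1' the DFA goes s0 → s2 and rejects (s2 ∉ Accept), but the regex matches it → eliminate
  (B) (0|1)*01(0|1)*: on '01' the DFA goes s0 → s0 → s2 and rejects (s2 ∉ Accept), but the regex matches it → eliminate
  (C) (0|1)*00: on '00' the DFA goes s0 → s0 → s0 and rejects (s0 ∉ Accept), but the regex matches it → eliminate
  (D) (0|1)*11(0|1)*: agrees with the DFA on every string of length ≤ 6
Only (D) is consistent with the DFA.
(D) (0|1)*11(0|1)*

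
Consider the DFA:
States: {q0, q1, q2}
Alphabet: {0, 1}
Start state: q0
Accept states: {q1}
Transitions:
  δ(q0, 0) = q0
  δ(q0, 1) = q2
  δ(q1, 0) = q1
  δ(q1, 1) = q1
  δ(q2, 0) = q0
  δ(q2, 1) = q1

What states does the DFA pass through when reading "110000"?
read '1': q0 → q2
  read '1': q2 → q1
  read '0': q1 → q1
  read '0': q1 → q1
  read '0': q1 → q1
  read '0': q1 → q1
q0 -> q2 -> q1 -> q1 -> q1 -> q1 -> q1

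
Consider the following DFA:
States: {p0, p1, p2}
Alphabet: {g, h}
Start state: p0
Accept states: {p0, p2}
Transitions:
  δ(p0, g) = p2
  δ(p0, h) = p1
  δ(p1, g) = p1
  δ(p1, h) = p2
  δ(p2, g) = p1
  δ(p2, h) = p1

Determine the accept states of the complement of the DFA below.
Complement accept states = All states \ Original accept states
= {p0, p1, p2} \ {p0, p2}
{p1}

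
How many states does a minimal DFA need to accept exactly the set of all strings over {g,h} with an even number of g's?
By Myhill–Nerode, count the distinguishable equivalence classes: two classes — parity of the count of g's.
2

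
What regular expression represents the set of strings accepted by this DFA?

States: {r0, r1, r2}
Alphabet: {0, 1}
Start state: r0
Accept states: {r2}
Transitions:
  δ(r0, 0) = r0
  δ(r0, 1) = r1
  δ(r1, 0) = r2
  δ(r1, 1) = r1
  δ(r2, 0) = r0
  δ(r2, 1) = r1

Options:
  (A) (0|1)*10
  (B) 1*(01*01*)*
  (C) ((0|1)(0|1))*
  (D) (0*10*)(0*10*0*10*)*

Check each option against the DFA on short strings; one disagreement eliminates an option:
  (A) (0|1)*10: agrees with the DFA on every string of length ≤ 6
  (B) 1*(01*01*)*: on ε the DFA stays in r0 and rejects (r0 ∉ Accept), but the regex matches it → eliminate
  (C) ((0|1)(0|1))*: on ε the DFA stays in r0 and rejects (r0 ∉ Accept), but the regex matches it → eliminate
  (D) (0*10*)(0*10*0*10*)*: on '1' the DFA goes r0 → r1 and rejects (r1 ∉ Accept), but the regex matches it → eliminate
Only (A) is consistent with the DFA.
(A) (0|1)*10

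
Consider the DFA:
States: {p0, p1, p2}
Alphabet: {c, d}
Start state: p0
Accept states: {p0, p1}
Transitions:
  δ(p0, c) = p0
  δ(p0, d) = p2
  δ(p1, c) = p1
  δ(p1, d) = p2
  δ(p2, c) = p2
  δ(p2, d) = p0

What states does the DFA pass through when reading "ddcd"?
read 'd': p0 → p2
  read 'd': p2 → p0
  read 'c': p0 → p0
  read 'd': p0 → p2
p0 -> p2 -> p0 -> p0 -> p2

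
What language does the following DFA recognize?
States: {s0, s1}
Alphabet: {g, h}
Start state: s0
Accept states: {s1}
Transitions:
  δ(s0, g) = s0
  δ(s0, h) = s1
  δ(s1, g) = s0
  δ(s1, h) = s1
Testing a few strings:
  'hg' → reject
  'h' → accept
  'ggh' → accept
  'g' → reject
State roles: s0=last symbol not h; s1=last symbol is h
All strings over {g,h} ending with h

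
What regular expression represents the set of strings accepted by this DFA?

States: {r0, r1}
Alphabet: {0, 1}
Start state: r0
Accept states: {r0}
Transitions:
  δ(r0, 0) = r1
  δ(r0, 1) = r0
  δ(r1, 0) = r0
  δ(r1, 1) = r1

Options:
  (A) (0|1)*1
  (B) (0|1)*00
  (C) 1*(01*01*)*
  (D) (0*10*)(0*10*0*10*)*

Check each option against the DFA on short strings; one disagreement eliminates an option:
  (A) (0|1)*1: on ε the DFA stays in r0 and accepts (r0 ∈ Accept), but the regex does not match it → eliminate
  (B) (0|1)*00: on ε the DFA stays in r0 and accepts (r0 ∈ Accept), but the regex does not match it → eliminate
  (C) 1*(01*01*)*: agrees with the DFA on every string of length ≤ 6
  (D) (0*10*)(0*10*0*10*)*: on ε the DFA stays in r0 and accepts (r0 ∈ Accept), but the regex does not match it → eliminate
Only (C) is consistent with the DFA.
(C) 1*(01*01*)*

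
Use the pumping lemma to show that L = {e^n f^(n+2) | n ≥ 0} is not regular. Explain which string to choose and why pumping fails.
Assume L is regular with pumping length p. Idea: pumping the e-block breaks the fixed offset of 2.
Choose s = e^p f^(p+2) ∈ L. By the pumping lemma, s = xyz with |xy| ≤ p, |y| > 0, so y = e^k with k ≥ 1. Then xy²z = e^(p+k) f^(p+2). For this to be in L we would need p+2 = (p+k)+2, i.e. k = 0, contradicting k ≥ 1. So xy²z ∉ L.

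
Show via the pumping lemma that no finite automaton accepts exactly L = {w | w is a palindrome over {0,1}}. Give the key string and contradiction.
Assume L is regular with pumping length p. Idea: pumping the leading 0-block breaks the symmetry.
Choose s = 0^p 1 0^p (a palindrome of length 2p+1 ≥ p). By the pumping lemma, s = xyz with |xy| ≤ p, |y| > 0, so y = 0^k with k > 0 (xy lies entirely in the first 0^p). Then xy²z = 0^(p+k) 1 0^p, which is not a palindrome since p+k ≠ p.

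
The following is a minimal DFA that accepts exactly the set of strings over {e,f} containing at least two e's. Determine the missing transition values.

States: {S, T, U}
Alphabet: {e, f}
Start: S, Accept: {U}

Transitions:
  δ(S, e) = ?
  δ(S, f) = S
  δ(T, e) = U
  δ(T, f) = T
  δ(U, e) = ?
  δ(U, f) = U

From the language and accept set, identify what each state tracks — S: zero e's seen; T: one e seen; U: ≥ two e's seen.
Each missing δ(q, a) is the state matching the new tracked value after reading a.
δ(S, e) = T; δ(U, e) = U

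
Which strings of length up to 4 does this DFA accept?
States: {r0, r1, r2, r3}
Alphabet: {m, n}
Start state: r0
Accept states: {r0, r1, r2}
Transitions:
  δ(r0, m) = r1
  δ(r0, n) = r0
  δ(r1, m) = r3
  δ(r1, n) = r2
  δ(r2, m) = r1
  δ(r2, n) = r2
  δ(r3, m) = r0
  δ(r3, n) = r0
ε, m, n, mn, nm, nn, mmm, mmn, mnm, mnn, nmn, nnm, nnn, mmmm, mmmn, mmnm, mmnn, mnmn, mnnm, mnnn, nmmm, nmmn, nmnm, nmnn, nnmn, nnnm, nnnn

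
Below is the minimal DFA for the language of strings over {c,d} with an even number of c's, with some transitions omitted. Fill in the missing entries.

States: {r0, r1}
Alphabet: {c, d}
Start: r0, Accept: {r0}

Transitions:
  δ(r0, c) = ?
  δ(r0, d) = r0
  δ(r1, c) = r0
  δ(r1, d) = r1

From the language and accept set, identify what each state tracks — r0: even number of c's so far; r1: odd number of c's so far.
Each missing δ(q, a) is the state matching the new tracked value after reading a.
δ(r0, c) = r1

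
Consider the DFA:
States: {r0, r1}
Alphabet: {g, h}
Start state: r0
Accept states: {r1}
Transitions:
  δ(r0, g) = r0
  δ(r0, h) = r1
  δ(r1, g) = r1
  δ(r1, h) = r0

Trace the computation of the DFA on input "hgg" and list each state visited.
read 'h': r0 → r1
  read 'g': r1 → r1
  read 'g': r1 → r1
r0 -> r1 -> r1 -> r1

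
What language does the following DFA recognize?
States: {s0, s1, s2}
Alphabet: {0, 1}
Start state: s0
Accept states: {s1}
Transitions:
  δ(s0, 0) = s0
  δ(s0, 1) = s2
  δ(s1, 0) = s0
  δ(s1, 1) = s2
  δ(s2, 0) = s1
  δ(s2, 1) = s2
Testing a few strings:
  '11' → reject
  '1' → reject
  '0011' → reject
  '111' → reject
State roles: s0=no suffix match; s1=suffix is 10; s2=one trailing 1
All binary strings ending with 10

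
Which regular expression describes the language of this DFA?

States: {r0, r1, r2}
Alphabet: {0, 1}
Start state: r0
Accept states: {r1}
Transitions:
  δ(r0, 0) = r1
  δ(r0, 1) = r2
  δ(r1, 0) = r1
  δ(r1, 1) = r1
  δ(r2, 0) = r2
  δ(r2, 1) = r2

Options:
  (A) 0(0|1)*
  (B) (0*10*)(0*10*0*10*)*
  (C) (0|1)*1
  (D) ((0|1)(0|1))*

Check each option against the DFA on short strings; one disagreement eliminates an option:
  (A) 0(0|1)*: agrees with the DFA on every string of length ≤ 6
  (B) (0*10*)(0*10*0*10*)*: on '0' the DFA goes r0 → r1 and accepts (r1 ∈ Accept), but the regex does not match it → eliminate
  (C) (0|1)*1: on '0' the DFA goes r0 → r1 and accepts (r1 ∈ Accept), but the regex does not match it → eliminate
  (D) ((0|1)(0|1))*: on ε the DFA stays in r0 and rejects (r0 ∉ Accept), but the regex matches it → eliminate
Only (A) is consistent with the DFA.
(A) 0(0|1)*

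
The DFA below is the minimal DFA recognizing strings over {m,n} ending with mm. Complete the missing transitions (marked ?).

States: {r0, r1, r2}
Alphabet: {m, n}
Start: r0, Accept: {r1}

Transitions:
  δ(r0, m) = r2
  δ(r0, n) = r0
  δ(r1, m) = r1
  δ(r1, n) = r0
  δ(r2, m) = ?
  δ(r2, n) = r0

From the language and accept set, identify what each state tracks — r0: last symbol not m; r1: two trailing m's; r2: one trailing m.
Each missing δ(q, a) is the state matching the new tracked value after reading a.
δ(r2, m) = r1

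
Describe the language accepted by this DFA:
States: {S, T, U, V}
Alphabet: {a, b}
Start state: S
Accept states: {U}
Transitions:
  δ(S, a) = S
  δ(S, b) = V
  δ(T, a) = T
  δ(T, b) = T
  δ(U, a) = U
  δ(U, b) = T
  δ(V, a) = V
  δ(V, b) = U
Testing a few strings:
  'aaaa' → reject
  'aba' → reject
  'a' → reject
  'baaa' → reject
State roles: S=zero b's; T=≥ three b's (dead); U=two b's; V=one b
All strings over {a,b} containing exactly two b's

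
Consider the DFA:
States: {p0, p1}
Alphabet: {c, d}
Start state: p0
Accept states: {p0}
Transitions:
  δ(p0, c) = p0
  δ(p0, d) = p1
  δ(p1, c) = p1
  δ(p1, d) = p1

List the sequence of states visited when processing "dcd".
read 'd': p0 → p1
  read 'c': p1 → p1
  read 'd': p1 → p1
p0 -> p1 -> p1 -> p1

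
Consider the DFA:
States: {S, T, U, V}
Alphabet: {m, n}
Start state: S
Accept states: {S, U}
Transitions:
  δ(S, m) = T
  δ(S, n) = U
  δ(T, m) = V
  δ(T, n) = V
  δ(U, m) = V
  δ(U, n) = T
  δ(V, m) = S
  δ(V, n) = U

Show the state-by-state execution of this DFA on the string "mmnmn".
read 'm': S → T
  read 'm': T → V
  read 'n': V → U
  read 'm': U → V
  read 'n': V → U
S -> T -> V -> U -> V -> U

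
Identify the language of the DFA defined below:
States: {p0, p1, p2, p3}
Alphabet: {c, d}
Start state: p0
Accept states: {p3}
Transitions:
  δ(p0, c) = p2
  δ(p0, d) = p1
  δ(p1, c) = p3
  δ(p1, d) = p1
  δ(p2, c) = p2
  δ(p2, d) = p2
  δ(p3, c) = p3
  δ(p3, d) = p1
Testing a few strings:
  'c' → reject
  'ccc' → reject
  'cdc' → reject
  'dc' → accept
State roles: p0=no input read; p1=started with d, last symbol d; p2=started with c (dead); p3=started with d, last symbol c
All strings over {c,d} that start with d and end with c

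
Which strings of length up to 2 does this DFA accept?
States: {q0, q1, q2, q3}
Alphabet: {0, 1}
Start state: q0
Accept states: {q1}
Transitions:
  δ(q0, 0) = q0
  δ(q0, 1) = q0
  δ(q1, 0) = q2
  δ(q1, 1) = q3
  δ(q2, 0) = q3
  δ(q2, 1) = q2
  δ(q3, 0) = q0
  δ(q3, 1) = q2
None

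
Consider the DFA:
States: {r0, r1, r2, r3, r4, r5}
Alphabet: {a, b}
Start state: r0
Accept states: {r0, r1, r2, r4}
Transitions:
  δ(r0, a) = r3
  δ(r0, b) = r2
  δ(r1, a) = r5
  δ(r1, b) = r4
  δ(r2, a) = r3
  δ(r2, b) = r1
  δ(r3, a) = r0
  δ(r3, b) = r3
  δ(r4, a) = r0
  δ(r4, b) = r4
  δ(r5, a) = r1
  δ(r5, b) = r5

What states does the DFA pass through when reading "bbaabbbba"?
read 'b': r0 → r2
  read 'b': r2 → r1
  read 'a': r1 → r5
  read 'a': r5 → r1
  read 'b': r1 → r4
  read 'b': r4 → r4
  read 'b': r4 → r4
  read 'b': r4 → r4
  read 'a': r4 → r0
r0 -> r2 -> r1 -> r5 -> r1 -> r4 -> r4 -> r4 -> r4 -> r0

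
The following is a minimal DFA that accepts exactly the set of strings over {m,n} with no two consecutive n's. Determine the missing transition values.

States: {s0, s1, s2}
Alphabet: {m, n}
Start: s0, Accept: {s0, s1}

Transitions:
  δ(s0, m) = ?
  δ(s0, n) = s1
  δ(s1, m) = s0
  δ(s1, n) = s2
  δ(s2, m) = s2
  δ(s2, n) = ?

From the language and accept set, identify what each state tracks — s0: last symbol not n (ok); s1: last symbol n (ok); s2: saw nn (dead).
Each missing δ(q, a) is the state matching the new tracked value after reading a.
δ(s0, m) = s0; δ(s2, n) = s2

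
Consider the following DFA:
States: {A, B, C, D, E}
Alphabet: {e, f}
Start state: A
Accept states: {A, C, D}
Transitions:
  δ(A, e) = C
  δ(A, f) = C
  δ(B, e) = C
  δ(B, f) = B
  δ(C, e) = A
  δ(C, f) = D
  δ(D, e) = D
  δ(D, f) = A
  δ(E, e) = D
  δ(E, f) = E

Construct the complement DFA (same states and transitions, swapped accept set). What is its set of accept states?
Complement accept states = All states \ Original accept states
= {A, B, C, D, E} \ {A, C, D}
{B, E}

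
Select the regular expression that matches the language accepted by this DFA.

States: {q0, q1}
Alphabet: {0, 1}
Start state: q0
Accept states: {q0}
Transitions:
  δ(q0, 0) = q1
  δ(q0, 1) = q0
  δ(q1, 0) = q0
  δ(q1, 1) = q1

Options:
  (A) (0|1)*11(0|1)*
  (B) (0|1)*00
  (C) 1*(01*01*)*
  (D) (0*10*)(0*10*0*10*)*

Check each option against the DFA on short strings; one disagreement eliminates an option:
  (A) (0|1)*11(0|1)*: on ε the DFA stays in q0 and accepts (q0 ∈ Accept), but the regex does not match it → eliminate
  (B) (0|1)*00: on ε the DFA stays in q0 and accepts (q0 ∈ Accept), but the regex does not match it → eliminate
  (C) 1*(01*01*)*: agrees with the DFA on every string of length ≤ 6
  (D) (0*10*)(0*10*0*10*)*: on ε the DFA stays in q0 and accepts (q0 ∈ Accept), but the regex does not match it → eliminate
Only (C) is consistent with the DFA.
(C) 1*(01*01*)*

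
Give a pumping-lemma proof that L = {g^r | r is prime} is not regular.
Assume L is regular with pumping length p. Idea: pumping by a suitable count produces a composite length.
Let q be a prime with q ≥ p and choose s = g^q ∈ L. By the pumping lemma, s = xyz with |xy| ≤ p, |y| = k ≥ 1. Take i = q+1: |xy^(q+1)z| = q + q·k = q(1+k). Since q ≥ 2 and 1+k ≥ 2, q(1+k) is composite, so xy^(q+1)z ∉ L.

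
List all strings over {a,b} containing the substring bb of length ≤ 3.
bb, abb, bba, bbb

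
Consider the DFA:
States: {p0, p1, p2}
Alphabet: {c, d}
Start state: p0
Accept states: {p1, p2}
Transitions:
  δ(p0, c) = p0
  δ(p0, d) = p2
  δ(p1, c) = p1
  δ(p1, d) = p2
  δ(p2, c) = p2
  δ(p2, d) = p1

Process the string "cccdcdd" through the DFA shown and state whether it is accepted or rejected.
Processing string "cccdcdd":
  p0 --c--> p0
  p0 --c--> p0
  p0 --c--> p0
  p0 --d--> p2
  p2 --c--> p2
  p2 --d--> p1
  p1 --d--> p2
Final state: p2
Accept states: {p1, p2}
Yes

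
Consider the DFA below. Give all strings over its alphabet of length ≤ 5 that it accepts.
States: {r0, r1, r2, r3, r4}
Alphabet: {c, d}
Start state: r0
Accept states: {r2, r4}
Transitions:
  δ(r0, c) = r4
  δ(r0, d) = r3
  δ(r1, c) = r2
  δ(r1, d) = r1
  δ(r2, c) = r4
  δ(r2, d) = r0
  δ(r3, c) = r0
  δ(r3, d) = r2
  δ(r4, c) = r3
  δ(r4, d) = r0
c, dd, ccd, cdc, dcc, ddc, cccc, ccdc, cddd, dcdd, dddc, cccdd, ccddc, cdccd, cdcdc, cddcc, cdddc, dcccd, dccdc, dcdcc, dcddc, ddccd, ddcdc, ddddd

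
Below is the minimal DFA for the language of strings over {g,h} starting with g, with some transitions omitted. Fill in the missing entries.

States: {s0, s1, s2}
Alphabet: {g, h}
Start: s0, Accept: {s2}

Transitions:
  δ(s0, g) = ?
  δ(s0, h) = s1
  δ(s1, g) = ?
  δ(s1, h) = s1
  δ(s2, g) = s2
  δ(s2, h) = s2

From the language and accept set, identify what each state tracks — s0: no input read; s1: started with h (dead); s2: started with g.
Each missing δ(q, a) is the state matching the new tracked value after reading a.
δ(s0, g) = s2; δ(s1, g) = s1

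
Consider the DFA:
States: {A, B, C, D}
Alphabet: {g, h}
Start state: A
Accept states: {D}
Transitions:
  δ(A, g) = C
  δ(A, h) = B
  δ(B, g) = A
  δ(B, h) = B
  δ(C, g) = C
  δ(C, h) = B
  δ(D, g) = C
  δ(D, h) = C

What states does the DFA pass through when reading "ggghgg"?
read 'g': A → C
  read 'g': C → C
  read 'g': C → C
  read 'h': C → B
  read 'g': B → A
  read 'g': A → C
A -> C -> C -> C -> B -> A -> C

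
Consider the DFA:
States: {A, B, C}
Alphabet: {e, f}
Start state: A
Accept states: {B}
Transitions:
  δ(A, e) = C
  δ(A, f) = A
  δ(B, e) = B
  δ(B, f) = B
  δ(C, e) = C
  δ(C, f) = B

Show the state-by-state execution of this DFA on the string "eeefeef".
read 'e': A → C
  read 'e': C → C
  read 'e': C → C
  read 'f': C → B
  read 'e': B → B
  read 'e': B → B
  read 'f': B → B
A -> C -> C -> C -> B -> B -> B -> B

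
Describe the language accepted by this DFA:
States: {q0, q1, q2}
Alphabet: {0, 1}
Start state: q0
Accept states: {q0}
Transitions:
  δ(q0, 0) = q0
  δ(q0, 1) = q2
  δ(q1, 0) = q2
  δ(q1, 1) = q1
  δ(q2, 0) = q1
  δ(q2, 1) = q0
Testing a few strings:
  '0' → accept
  '10' → reject
  '1' → reject
  '11' → accept
State roles: q0=value ≡ 0 (mod 3); q1=value ≡ 2 (mod 3); q2=value ≡ 1 (mod 3)
All binary strings representing a multiple of 3 (read in base 2; leading zeros allowed and ε counts as 0)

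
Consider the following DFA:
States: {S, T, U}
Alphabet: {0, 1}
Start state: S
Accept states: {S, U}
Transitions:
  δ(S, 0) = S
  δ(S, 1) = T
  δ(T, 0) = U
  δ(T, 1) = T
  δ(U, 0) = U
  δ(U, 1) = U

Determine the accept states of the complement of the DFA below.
Complement accept states = All states \ Original accept states
= {S, T, U} \ {S, U}
{T}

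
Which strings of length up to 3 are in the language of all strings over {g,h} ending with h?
h, gh, hh, ggh, ghh, hgh, hhh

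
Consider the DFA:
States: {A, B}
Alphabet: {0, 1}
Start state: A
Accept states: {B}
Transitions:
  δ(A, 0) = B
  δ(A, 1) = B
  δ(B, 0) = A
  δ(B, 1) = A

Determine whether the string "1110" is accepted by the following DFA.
Processing string "1110":
  A --1--> B
  B --1--> A
  A --1--> B
  B --0--> A
Final state: A
Accept states: {B}
No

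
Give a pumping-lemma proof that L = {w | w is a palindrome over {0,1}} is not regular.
Assume L is regular with pumping length p. Idea: pumping the leading 0-block breaks the symmetry.
Choose s = 0^p 1 0^p (a palindrome of length 2p+1 ≥ p). By the pumping lemma, s = xyz with |xy| ≤ p, |y| > 0, so y = 0^k with k > 0 (xy lies entirely in the first 0^p). Then xy²z = 0^(p+k) 1 0^p, which is not a palindrome since p+k ≠ p.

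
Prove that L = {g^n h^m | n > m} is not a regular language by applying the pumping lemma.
Assume L is regular with pumping length p. Idea: pumping down the g-block drops the g-count to at most the h-count.
Choose s = g^(p+1) h^p ∈ L (|s| = 2p+1 ≥ p). By the pumping lemma, s = xyz with |xy| ≤ p, |y| > 0, so y = g^k with k ≥ 1. Take i = 0: xz = g^(p+1−k) h^p. Since k ≥ 1, p+1−k ≤ p, so the number of g's is no longer strictly greater than the number of h's, hence xz ∉ L.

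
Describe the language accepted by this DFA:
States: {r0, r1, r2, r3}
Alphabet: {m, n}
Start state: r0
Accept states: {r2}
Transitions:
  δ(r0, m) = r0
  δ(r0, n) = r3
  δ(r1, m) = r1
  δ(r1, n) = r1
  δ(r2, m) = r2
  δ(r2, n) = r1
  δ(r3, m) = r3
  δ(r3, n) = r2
Testing a few strings:
  'nm' → reject
  'mmm' → reject
  'mn' → reject
  'nn' → accept
State roles: r0=zero n's; r1=≥ three n's (dead); r2=two n's; r3=one n
All strings over {m,n} containing exactly two n's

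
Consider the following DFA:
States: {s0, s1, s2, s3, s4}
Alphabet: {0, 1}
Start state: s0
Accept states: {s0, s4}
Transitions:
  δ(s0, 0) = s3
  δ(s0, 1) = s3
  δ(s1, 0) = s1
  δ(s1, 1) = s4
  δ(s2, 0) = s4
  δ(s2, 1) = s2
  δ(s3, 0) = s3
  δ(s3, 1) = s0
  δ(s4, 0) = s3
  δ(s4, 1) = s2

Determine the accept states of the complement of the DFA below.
Complement accept states = All states \ Original accept states
= {s0, s1, s2, s3, s4} \ {s0, s4}
{s1, s2, s3}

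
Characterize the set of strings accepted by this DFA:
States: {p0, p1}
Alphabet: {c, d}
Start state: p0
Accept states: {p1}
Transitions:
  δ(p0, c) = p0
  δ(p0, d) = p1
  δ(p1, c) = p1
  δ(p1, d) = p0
Testing a few strings:
  'cc' → reject
  'dc' → accept
  'ddc' → reject
  'c' → reject
State roles: p0=even number of d's so far; p1=odd number of d's so far
All strings over {c,d} with an odd number of d's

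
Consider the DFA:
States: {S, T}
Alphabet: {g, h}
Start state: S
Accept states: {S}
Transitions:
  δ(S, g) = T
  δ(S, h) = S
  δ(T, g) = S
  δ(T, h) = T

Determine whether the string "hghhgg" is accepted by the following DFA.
Processing string "hghhgg":
  S --h--> S
  S --g--> T
  T --h--> T
  T --h--> T
  T --g--> S
  S --g--> T
Final state: T
Accept states: {S}
No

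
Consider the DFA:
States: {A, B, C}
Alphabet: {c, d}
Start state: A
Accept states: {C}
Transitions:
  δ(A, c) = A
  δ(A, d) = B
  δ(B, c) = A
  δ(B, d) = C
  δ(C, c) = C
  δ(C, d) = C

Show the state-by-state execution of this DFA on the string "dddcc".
read 'd': A → B
  read 'd': B → C
  read 'd': C → C
  read 'c': C → C
  read 'c': C → C
A -> B -> C -> C -> C -> C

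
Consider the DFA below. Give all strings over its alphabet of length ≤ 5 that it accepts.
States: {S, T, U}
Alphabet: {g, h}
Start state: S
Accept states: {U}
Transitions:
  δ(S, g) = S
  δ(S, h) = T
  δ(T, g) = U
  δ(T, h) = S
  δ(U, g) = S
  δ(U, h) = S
hg, ghg, gghg, hhhg, ggghg, ghhhg, hgghg, hghhg, hhghg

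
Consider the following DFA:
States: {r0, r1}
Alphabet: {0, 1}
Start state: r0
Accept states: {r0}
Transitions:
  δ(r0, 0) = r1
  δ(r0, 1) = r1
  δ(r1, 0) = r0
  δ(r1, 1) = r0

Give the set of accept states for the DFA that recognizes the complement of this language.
Complement accept states = All states \ Original accept states
= {r0, r1} \ {r0}
{r1}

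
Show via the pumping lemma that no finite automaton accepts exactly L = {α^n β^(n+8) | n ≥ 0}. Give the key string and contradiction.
Assume L is regular with pumping length p. Idea: pumping the α-block breaks the fixed offset of 8.
Choose s = α^p β^(p+8) ∈ L. By the pumping lemma, s = xyz with |xy| ≤ p, |y| > 0, so y = α^k with k ≥ 1. Then xy²z = α^(p+k) β^(p+8). For this to be in L we would need p+8 = (p+k)+8, i.e. k = 0, contradicting k ≥ 1. So xy²z ∉ L.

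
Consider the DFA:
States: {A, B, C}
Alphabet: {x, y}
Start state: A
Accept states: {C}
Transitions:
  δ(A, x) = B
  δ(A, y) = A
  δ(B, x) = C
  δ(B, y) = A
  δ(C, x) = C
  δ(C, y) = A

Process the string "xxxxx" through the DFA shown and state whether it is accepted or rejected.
Processing string "xxxxx":
  A --x--> B
  B --x--> C
  C --x--> C
  C --x--> C
  C --x--> C
Final state: C
Accept states: {C}
Yes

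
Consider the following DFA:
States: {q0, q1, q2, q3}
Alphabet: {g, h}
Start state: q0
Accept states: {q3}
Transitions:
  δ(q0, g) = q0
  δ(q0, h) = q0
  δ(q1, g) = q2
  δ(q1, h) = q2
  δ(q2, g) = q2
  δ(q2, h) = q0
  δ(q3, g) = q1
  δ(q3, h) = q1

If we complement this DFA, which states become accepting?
Complement accept states = All states \ Original accept states
= {q0, q1, q2, q3} \ {q3}
{q0, q1, q2}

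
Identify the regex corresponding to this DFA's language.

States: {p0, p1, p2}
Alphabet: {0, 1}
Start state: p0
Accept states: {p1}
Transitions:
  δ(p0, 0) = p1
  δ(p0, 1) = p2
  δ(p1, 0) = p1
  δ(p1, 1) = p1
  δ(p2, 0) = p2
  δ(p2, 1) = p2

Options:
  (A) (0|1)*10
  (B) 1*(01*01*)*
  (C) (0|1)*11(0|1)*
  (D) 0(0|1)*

Check each option against the DFA on short strings; one disagreement eliminates an option:
  (A) (0|1)*10: on '0' the DFA goes p0 → p1 and accepts (p1 ∈ Accept), but the regex does not match it → eliminate
  (B) 1*(01*01*)*: on ε the DFA stays in p0 and rejects (p0 ∉ Accept), but the regex matches it → eliminate
  (C) (0|1)*11(0|1)*: on '0' the DFA goes p0 → p1 and accepts (p1 ∈ Accept), but the regex does not match it → eliminate
  (D) 0(0|1)*: agrees with the DFA on every string of length ≤ 6
Only (D) is consistent with the DFA.
(D) 0(0|1)*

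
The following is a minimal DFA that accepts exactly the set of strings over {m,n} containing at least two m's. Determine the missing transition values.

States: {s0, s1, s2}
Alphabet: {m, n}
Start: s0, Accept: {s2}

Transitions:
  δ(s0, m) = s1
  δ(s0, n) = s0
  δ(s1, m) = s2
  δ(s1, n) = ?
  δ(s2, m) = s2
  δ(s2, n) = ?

From the language and accept set, identify what each state tracks — s0: zero m's seen; s1: one m seen; s2: ≥ two m's seen.
Each missing δ(q, a) is the state matching the new tracked value after reading a.
δ(s1, n) = s1; δ(s2, n) = s2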